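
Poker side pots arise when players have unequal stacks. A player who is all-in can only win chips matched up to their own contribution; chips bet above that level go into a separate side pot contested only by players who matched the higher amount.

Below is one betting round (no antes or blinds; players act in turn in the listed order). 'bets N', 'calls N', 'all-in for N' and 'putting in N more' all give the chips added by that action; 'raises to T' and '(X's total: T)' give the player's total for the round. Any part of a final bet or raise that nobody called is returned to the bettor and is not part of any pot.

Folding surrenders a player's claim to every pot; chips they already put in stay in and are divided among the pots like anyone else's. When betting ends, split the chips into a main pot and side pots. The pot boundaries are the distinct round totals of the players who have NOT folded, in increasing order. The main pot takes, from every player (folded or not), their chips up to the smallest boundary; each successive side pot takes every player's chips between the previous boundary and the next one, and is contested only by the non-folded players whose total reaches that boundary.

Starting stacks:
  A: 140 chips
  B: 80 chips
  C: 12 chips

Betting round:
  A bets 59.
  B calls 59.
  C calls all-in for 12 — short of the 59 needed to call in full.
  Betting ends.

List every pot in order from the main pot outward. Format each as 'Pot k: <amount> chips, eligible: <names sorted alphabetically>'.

Pot 1: 36 chips, eligible: A, B, C
Pot 2: 94 chips, eligible: A, B

Derivation:
Contributions: A=59, B=59, C=12
Pot levels (distinct totals of non-folded players): 12, 59
Layer 1-12: 12 each from A, B, C = 12*3 = 36 chips; eligible A, B, C
Layer 13-59: 47 each from A, B = 47*2 = 94 chips; eligible A, B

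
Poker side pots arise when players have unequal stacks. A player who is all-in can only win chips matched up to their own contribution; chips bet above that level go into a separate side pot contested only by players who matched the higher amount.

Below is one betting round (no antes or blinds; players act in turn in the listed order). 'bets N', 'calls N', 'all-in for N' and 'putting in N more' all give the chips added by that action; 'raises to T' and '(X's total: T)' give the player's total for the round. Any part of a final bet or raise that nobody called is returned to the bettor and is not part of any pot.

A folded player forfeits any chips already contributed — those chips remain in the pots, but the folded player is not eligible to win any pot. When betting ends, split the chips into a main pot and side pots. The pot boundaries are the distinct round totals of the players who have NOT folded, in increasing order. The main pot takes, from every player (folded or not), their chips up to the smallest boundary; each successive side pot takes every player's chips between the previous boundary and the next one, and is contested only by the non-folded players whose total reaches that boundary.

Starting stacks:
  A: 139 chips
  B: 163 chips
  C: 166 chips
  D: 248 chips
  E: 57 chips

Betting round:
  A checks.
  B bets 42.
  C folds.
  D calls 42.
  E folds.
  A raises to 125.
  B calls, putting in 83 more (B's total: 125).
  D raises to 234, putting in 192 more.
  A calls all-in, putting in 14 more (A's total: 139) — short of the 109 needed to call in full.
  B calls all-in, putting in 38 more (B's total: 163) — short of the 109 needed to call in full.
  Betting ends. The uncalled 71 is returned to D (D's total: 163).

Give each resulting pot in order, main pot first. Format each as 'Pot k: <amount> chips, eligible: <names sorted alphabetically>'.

Contributions (after 71 returned to D): A=139, B=163, D=163
Folded: C, E
Pot levels (distinct totals of non-folded players): 139, 163
Layer 1-139: 139 each from A, B, D = 139*3 = 417 chips; eligible A, B, D
Layer 140-163: 24 each from B, D = 24*2 = 48 chips; eligible B, D

Pot 1: 417 chips, eligible: A, B, D
Pot 2: 48 chips, eligible: B, D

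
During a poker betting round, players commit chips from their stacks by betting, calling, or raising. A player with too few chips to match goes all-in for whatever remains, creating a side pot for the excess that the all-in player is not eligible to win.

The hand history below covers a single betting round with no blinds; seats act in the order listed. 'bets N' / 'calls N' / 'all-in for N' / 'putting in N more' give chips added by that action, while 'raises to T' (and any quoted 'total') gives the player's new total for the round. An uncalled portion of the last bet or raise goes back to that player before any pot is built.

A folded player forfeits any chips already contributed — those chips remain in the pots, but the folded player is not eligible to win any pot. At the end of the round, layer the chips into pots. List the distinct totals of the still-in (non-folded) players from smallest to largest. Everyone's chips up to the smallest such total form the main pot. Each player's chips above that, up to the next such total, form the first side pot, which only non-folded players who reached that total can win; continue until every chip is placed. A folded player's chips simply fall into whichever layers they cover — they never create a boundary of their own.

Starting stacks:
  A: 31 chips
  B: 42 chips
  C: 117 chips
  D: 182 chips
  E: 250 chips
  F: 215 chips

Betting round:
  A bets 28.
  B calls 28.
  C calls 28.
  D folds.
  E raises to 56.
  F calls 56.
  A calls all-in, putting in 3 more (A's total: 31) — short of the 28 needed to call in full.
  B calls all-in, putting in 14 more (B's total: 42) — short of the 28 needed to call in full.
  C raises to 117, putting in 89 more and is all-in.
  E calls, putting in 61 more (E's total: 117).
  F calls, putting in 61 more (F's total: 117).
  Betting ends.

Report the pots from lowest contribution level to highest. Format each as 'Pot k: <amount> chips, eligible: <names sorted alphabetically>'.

Contributions: A=31, B=42, C=117, E=117, F=117
Folded: D
Pot levels (distinct totals of non-folded players): 31, 42, 117
Layer 1-31: 31 each from A, B, C, E, F = 31*5 = 155 chips; eligible A, B, C, E, F
Layer 32-42: 11 each from B, C, E, F = 11*4 = 44 chips; eligible B, C, E, F
Layer 43-117: 75 each from C, E, F = 75*3 = 225 chips; eligible C, E, F

Pot 1: 155 chips, eligible: A, B, C, E, F
Pot 2: 44 chips, eligible: B, C, E, F
Pot 3: 225 chips, eligible: C, E, F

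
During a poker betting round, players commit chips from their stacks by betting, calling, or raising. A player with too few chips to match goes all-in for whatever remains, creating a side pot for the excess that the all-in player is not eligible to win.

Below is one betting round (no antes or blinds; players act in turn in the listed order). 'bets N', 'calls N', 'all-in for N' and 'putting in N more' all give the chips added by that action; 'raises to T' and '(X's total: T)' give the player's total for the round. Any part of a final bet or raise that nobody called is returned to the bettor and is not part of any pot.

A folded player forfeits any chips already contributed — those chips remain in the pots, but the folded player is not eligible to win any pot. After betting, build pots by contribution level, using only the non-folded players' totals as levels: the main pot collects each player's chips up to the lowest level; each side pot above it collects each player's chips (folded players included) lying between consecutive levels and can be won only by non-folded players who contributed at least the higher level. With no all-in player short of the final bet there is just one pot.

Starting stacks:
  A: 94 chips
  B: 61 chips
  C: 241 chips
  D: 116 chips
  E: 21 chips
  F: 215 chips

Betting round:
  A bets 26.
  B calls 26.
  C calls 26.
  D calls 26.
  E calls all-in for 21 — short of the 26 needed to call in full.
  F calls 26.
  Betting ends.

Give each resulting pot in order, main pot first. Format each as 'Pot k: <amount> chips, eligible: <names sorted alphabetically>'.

Contributions: A=26, B=26, C=26, D=26, E=21, F=26
Pot levels (distinct totals of non-folded players): 21, 26
Layer 1-21: 21 each from A, B, C, D, E, F = 21*6 = 126 chips; eligible A, B, C, D, E, F
Layer 22-26: 5 each from A, B, C, D, F = 5*5 = 25 chips; eligible A, B, C, D, F

Pot 1: 126 chips, eligible: A, B, C, D, E, F
Pot 2: 25 chips, eligible: A, B, C, D, F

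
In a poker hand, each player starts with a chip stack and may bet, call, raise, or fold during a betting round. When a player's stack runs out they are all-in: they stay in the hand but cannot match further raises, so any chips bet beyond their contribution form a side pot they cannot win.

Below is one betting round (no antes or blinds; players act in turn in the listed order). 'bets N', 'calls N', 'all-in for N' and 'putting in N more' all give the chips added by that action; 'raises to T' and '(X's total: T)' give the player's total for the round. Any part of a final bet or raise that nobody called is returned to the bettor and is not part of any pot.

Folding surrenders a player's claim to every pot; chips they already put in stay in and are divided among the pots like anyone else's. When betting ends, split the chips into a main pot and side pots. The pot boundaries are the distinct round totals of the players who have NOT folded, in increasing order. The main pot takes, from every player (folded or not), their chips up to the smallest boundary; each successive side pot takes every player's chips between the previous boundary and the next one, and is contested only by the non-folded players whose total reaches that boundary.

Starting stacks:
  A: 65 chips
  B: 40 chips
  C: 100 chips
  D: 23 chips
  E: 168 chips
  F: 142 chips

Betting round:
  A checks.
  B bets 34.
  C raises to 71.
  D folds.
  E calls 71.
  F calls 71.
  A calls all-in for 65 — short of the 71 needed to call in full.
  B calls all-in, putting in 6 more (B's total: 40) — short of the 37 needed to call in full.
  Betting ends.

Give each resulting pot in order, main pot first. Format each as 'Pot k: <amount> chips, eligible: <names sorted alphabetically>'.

Contributions: A=65, B=40, C=71, E=71, F=71
Folded: D
Pot levels (distinct totals of non-folded players): 40, 65, 71
Layer 1-40: 40 each from A, B, C, E, F = 40*5 = 200 chips; eligible A, B, C, E, F
Layer 41-65: 25 each from A, C, E, F = 25*4 = 100 chips; eligible A, C, E, F
Layer 66-71: 6 each from C, E, F = 6*3 = 18 chips; eligible C, E, F

Pot 1: 200 chips, eligible: A, B, C, E, F
Pot 2: 100 chips, eligible: A, C, E, F
Pot 3: 18 chips, eligible: C, E, F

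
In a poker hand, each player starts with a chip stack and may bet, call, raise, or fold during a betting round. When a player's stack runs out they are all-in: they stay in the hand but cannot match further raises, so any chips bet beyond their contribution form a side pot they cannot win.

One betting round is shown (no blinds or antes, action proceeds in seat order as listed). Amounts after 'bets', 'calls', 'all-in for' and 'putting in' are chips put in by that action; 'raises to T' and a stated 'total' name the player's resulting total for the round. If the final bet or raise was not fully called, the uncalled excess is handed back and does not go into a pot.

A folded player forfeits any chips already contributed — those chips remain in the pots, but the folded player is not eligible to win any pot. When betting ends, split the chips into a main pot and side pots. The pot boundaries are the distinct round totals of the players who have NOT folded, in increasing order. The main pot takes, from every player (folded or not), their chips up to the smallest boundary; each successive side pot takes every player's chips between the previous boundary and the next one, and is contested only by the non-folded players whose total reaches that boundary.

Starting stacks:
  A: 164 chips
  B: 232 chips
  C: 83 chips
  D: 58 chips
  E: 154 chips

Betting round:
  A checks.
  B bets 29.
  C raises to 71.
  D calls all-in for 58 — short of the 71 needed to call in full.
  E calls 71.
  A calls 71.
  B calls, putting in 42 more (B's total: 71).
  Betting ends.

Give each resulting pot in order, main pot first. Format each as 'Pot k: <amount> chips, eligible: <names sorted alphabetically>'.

Pot 1: 290 chips, eligible: A, B, C, D, E
Pot 2: 52 chips, eligible: A, B, C, E

Derivation:
Contributions: A=71, B=71, C=71, D=58, E=71
Pot levels (distinct totals of non-folded players): 58, 71
Layer 1-58: 58 each from A, B, C, D, E = 58*5 = 290 chips; eligible A, B, C, D, E
Layer 59-71: 13 each from A, B, C, E = 13*4 = 52 chips; eligible A, B, C, E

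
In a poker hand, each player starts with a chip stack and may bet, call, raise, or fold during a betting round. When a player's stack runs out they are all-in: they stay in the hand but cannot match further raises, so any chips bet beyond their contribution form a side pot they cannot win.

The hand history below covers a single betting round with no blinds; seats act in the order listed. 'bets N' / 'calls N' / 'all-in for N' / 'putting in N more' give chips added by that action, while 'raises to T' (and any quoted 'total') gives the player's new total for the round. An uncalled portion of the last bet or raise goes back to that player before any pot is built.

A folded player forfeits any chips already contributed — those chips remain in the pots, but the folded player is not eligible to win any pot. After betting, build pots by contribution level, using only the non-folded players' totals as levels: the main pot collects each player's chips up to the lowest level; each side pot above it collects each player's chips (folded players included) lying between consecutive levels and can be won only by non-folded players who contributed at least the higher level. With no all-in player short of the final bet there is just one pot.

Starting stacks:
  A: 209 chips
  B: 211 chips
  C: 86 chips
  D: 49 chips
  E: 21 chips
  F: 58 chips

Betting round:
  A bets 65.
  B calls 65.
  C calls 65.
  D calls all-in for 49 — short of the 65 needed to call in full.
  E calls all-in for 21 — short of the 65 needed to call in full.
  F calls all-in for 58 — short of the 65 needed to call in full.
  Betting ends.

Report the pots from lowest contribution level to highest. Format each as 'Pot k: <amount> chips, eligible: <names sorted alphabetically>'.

Pot 1: 126 chips, eligible: A, B, C, D, E, F
Pot 2: 140 chips, eligible: A, B, C, D, F
Pot 3: 36 chips, eligible: A, B, C, F
Pot 4: 21 chips, eligible: A, B, C

Derivation:
Contributions: A=65, B=65, C=65, D=49, E=21, F=58
Pot levels (distinct totals of non-folded players): 21, 49, 58, 65
Layer 1-21: 21 each from A, B, C, D, E, F = 21*6 = 126 chips; eligible A, B, C, D, E, F
Layer 22-49: 28 each from A, B, C, D, F = 28*5 = 140 chips; eligible A, B, C, D, F
Layer 50-58: 9 each from A, B, C, F = 9*4 = 36 chips; eligible A, B, C, F
Layer 59-65: 7 each from A, B, C = 7*3 = 21 chips; eligible A, B, C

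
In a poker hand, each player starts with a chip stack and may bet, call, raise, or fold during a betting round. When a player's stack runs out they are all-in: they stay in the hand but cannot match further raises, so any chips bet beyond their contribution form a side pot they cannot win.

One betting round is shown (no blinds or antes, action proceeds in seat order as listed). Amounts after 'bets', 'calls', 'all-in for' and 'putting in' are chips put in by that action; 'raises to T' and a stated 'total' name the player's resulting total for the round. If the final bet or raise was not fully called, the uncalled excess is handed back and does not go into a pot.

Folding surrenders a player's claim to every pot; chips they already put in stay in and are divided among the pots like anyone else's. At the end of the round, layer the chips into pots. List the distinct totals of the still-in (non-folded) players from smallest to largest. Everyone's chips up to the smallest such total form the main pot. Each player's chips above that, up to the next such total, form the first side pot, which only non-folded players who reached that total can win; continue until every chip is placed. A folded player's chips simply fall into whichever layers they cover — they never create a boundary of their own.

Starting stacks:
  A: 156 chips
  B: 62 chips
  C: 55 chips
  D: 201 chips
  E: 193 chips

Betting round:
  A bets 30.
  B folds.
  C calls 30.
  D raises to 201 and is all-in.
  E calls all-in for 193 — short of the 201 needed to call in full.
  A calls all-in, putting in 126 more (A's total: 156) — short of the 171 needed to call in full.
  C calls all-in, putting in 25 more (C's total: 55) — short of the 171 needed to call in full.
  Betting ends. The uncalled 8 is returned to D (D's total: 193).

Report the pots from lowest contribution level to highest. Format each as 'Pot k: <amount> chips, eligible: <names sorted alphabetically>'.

Pot 1: 220 chips, eligible: A, C, D, E
Pot 2: 303 chips, eligible: A, D, E
Pot 3: 74 chips, eligible: D, E

Derivation:
Contributions (after 8 returned to D): A=156, C=55, D=193, E=193
Folded: B
Pot levels (distinct totals of non-folded players): 55, 156, 193
Layer 1-55: 55 each from A, C, D, E = 55*4 = 220 chips; eligible A, C, D, E
Layer 56-156: 101 each from A, D, E = 101*3 = 303 chips; eligible A, D, E
Layer 157-193: 37 each from D, E = 37*2 = 74 chips; eligible D, E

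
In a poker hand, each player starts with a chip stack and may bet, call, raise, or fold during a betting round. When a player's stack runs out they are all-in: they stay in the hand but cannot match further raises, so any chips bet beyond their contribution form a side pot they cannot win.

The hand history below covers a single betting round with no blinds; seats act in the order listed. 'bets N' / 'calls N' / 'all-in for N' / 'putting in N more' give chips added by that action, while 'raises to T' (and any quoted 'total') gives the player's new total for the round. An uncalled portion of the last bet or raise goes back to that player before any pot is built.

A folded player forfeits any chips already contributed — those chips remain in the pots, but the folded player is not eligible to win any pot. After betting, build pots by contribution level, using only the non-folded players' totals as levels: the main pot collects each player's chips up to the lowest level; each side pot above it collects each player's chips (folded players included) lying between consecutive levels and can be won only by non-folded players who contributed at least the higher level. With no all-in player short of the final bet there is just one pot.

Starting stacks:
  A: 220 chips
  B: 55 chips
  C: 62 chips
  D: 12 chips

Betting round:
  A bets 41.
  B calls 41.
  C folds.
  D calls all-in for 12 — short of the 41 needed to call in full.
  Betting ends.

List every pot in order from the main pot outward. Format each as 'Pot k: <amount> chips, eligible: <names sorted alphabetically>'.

Contributions: A=41, B=41, D=12
Folded: C
Pot levels (distinct totals of non-folded players): 12, 41
Layer 1-12: 12 each from A, B, D = 12*3 = 36 chips; eligible A, B, D
Layer 13-41: 29 each from A, B = 29*2 = 58 chips; eligible A, B

Pot 1: 36 chips, eligible: A, B, D
Pot 2: 58 chips, eligible: A, B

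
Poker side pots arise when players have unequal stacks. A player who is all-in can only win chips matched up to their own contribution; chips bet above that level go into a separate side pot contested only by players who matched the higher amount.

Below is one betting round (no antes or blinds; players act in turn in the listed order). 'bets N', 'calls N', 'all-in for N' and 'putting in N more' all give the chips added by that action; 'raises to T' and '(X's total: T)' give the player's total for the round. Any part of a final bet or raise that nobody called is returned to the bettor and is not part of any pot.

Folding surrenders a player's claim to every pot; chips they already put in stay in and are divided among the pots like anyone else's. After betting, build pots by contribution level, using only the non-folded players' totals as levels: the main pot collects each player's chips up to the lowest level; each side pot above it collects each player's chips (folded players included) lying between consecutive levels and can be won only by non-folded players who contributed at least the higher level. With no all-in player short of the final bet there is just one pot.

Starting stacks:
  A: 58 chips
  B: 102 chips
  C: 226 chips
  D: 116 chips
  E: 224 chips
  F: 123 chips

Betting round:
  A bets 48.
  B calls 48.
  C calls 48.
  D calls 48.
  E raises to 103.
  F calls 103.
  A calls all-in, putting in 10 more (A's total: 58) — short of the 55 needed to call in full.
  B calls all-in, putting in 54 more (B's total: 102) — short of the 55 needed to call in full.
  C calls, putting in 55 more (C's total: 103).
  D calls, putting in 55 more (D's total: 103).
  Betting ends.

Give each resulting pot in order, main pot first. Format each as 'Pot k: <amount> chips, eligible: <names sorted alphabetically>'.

Pot 1: 348 chips, eligible: A, B, C, D, E, F
Pot 2: 220 chips, eligible: B, C, D, E, F
Pot 3: 4 chips, eligible: C, D, E, F

Derivation:
Contributions: A=58, B=102, C=103, D=103, E=103, F=103
Pot levels (distinct totals of non-folded players): 58, 102, 103
Layer 1-58: 58 each from A, B, C, D, E, F = 58*6 = 348 chips; eligible A, B, C, D, E, F
Layer 59-102: 44 each from B, C, D, E, F = 44*5 = 220 chips; eligible B, C, D, E, F
Layer 103-103: 1 each from C, D, E, F = 1*4 = 4 chips; eligible C, D, E, F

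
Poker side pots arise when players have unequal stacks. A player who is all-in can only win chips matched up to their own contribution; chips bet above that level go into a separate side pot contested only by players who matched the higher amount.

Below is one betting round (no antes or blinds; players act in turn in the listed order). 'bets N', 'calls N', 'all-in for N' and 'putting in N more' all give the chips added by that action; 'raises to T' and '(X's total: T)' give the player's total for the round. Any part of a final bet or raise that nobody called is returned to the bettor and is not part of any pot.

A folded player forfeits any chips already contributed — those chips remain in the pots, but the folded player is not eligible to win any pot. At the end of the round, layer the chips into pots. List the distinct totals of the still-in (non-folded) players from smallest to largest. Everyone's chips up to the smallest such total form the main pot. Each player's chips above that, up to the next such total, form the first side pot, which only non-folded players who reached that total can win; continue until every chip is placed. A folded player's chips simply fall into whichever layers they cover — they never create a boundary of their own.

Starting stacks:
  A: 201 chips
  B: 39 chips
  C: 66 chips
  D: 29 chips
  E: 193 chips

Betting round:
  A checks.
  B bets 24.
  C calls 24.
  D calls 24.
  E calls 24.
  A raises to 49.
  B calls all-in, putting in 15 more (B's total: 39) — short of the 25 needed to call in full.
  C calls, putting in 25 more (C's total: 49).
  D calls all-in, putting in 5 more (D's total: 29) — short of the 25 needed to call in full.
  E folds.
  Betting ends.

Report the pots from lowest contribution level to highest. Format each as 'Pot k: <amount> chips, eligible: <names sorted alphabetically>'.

Pot 1: 140 chips, eligible: A, B, C, D
Pot 2: 30 chips, eligible: A, B, C
Pot 3: 20 chips, eligible: A, C

Derivation:
Contributions: A=49, B=39, C=49, D=29, E=24
Folded: E
Pot levels (distinct totals of non-folded players): 29, 39, 49
Layer 1-29: A 29 + B 29 + C 29 + D 29 + E 24 = 140 chips; eligible A, B, C, D
Layer 30-39: 10 each from A, B, C = 10*3 = 30 chips; eligible A, B, C
Layer 40-49: 10 each from A, C = 10*2 = 20 chips; eligible A, C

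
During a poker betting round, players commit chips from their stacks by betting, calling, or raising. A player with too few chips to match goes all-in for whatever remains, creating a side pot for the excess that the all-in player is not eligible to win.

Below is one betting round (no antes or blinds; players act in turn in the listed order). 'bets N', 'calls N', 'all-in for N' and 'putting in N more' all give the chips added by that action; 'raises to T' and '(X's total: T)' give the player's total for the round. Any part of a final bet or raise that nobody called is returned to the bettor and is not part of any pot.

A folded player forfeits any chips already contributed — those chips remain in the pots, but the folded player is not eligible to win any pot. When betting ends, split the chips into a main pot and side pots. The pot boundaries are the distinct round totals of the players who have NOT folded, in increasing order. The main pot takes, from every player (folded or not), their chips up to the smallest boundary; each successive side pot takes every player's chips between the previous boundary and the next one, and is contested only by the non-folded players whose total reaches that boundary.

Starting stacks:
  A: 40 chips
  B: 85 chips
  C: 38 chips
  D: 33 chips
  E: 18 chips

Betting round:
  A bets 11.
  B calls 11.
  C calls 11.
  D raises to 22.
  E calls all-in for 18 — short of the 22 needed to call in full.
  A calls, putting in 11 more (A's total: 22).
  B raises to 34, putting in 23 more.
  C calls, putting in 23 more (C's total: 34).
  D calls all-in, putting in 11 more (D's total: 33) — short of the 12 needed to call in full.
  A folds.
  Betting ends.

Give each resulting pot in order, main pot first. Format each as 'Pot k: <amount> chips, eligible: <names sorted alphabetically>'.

Pot 1: 90 chips, eligible: B, C, D, E
Pot 2: 49 chips, eligible: B, C, D
Pot 3: 2 chips, eligible: B, C

Derivation:
Contributions: A=22, B=34, C=34, D=33, E=18
Folded: A
Pot levels (distinct totals of non-folded players): 18, 33, 34
Layer 1-18: 18 each from A, B, C, D, E = 18*5 = 90 chips; eligible B, C, D, E
Layer 19-33: A 4 + B 15 + C 15 + D 15 = 49 chips; eligible B, C, D
Layer 34-34: 1 each from B, C = 1*2 = 2 chips; eligible B, C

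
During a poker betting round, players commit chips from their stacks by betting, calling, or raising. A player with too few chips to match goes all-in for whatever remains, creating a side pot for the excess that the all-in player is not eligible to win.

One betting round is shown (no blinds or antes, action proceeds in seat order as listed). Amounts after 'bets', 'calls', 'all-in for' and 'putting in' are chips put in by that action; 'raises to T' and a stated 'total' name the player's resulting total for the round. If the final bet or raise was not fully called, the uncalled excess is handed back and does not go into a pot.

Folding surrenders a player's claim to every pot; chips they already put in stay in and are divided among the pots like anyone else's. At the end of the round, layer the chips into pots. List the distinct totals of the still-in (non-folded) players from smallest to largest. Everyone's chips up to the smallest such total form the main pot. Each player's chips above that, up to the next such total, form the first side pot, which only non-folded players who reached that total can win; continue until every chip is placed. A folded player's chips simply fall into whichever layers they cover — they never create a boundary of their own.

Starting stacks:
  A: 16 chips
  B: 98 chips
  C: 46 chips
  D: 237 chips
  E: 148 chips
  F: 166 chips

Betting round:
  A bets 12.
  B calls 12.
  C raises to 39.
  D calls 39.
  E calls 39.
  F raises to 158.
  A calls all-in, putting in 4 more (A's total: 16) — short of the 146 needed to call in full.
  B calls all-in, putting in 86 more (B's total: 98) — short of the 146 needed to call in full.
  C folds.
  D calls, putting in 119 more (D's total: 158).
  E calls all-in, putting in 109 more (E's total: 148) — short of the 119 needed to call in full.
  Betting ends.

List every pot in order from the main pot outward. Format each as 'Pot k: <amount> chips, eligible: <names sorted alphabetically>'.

Contributions: A=16, B=98, C=39, D=158, E=148, F=158
Folded: C
Pot levels (distinct totals of non-folded players): 16, 98, 148, 158
Layer 1-16: 16 each from A, B, C, D, E, F = 16*6 = 96 chips; eligible A, B, D, E, F
Layer 17-98: B 82 + C 23 + D 82 + E 82 + F 82 = 351 chips; eligible B, D, E, F
Layer 99-148: 50 each from D, E, F = 50*3 = 150 chips; eligible D, E, F
Layer 149-158: 10 each from D, F = 10*2 = 20 chips; eligible D, F

Pot 1: 96 chips, eligible: A, B, D, E, F
Pot 2: 351 chips, eligible: B, D, E, F
Pot 3: 150 chips, eligible: D, E, F
Pot 4: 20 chips, eligible: D, F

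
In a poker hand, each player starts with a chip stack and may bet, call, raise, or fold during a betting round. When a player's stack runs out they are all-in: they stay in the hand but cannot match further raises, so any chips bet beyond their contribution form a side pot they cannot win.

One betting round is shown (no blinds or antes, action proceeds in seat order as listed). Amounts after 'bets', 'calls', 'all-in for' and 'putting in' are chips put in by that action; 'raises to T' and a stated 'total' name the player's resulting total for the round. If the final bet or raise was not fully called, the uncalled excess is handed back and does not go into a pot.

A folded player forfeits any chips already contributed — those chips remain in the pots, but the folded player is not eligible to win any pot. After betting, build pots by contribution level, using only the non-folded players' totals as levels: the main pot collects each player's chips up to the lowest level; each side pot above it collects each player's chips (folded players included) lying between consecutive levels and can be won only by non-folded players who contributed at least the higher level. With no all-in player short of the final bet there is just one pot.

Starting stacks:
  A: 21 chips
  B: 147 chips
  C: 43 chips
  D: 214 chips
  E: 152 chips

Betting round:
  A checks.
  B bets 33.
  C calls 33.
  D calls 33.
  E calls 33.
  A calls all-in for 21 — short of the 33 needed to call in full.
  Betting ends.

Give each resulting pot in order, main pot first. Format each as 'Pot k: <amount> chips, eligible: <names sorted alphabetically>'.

Contributions: A=21, B=33, C=33, D=33, E=33
Pot levels (distinct totals of non-folded players): 21, 33
Layer 1-21: 21 each from A, B, C, D, E = 21*5 = 105 chips; eligible A, B, C, D, E
Layer 22-33: 12 each from B, C, D, E = 12*4 = 48 chips; eligible B, C, D, E

Pot 1: 105 chips, eligible: A, B, C, D, E
Pot 2: 48 chips, eligible: B, C, D, E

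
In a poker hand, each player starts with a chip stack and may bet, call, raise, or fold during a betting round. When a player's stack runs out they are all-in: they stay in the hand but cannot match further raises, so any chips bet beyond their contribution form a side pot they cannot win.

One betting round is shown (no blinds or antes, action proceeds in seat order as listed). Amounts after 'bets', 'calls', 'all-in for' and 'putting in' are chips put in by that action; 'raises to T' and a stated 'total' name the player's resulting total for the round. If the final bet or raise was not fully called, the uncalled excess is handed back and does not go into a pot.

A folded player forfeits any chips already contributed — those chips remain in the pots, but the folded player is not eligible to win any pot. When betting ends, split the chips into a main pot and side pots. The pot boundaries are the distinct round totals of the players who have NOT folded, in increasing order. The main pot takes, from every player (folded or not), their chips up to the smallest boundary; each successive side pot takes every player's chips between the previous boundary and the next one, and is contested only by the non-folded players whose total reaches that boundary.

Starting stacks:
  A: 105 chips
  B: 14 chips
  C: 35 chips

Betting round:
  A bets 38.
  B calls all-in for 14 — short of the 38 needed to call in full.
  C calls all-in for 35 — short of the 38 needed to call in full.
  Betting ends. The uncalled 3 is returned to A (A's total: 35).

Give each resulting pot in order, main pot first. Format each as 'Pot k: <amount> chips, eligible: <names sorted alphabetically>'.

Pot 1: 42 chips, eligible: A, B, C
Pot 2: 42 chips, eligible: A, C

Derivation:
Contributions (after 3 returned to A): A=35, B=14, C=35
Pot levels (distinct totals of non-folded players): 14, 35
Layer 1-14: 14 each from A, B, C = 14*3 = 42 chips; eligible A, B, C
Layer 15-35: 21 each from A, C = 21*2 = 42 chips; eligible A, C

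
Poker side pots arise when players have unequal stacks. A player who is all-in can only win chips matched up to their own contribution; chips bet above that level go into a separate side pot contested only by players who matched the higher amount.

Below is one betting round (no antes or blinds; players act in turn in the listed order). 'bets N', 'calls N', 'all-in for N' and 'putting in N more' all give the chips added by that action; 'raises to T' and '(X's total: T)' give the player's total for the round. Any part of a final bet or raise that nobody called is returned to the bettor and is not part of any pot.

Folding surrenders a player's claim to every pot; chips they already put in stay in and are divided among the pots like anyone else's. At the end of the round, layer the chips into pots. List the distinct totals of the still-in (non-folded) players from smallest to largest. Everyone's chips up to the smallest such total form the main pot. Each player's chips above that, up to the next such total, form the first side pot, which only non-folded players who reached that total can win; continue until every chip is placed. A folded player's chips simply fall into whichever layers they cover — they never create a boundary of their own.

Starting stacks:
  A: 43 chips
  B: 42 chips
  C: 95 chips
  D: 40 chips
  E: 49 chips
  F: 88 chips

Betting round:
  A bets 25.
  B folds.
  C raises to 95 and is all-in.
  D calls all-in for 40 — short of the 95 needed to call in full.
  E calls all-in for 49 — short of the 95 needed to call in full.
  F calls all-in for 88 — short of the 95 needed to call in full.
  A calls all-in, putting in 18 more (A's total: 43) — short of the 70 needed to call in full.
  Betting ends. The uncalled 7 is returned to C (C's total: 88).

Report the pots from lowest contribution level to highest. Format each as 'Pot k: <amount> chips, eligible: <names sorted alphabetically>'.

Contributions (after 7 returned to C): A=43, C=88, D=40, E=49, F=88
Folded: B
Pot levels (distinct totals of non-folded players): 40, 43, 49, 88
Layer 1-40: 40 each from A, C, D, E, F = 40*5 = 200 chips; eligible A, C, D, E, F
Layer 41-43: 3 each from A, C, E, F = 3*4 = 12 chips; eligible A, C, E, F
Layer 44-49: 6 each from C, E, F = 6*3 = 18 chips; eligible C, E, F
Layer 50-88: 39 each from C, F = 39*2 = 78 chips; eligible C, F

Pot 1: 200 chips, eligible: A, C, D, E, F
Pot 2: 12 chips, eligible: A, C, E, F
Pot 3: 18 chips, eligible: C, E, F
Pot 4: 78 chips, eligible: C, F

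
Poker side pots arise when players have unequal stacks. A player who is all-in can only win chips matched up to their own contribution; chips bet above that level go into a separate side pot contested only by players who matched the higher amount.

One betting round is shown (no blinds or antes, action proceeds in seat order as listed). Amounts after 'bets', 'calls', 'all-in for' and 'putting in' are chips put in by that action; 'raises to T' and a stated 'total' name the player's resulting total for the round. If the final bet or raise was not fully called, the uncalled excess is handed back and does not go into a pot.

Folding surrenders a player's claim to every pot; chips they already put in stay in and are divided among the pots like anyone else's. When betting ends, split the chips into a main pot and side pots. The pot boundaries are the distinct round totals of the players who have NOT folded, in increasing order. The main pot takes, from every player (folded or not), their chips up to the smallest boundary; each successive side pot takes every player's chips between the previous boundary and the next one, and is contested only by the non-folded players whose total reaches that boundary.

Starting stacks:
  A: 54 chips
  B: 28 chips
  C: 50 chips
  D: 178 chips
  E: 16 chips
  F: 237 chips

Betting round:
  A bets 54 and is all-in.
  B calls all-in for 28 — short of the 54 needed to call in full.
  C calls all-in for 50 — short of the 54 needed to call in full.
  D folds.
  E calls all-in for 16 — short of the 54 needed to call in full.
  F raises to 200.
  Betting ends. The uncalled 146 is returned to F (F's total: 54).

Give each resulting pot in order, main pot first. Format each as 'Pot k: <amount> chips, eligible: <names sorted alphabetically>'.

Contributions (after 146 returned to F): A=54, B=28, C=50, E=16, F=54
Folded: D
Pot levels (distinct totals of non-folded players): 16, 28, 50, 54
Layer 1-16: 16 each from A, B, C, E, F = 16*5 = 80 chips; eligible A, B, C, E, F
Layer 17-28: 12 each from A, B, C, F = 12*4 = 48 chips; eligible A, B, C, F
Layer 29-50: 22 each from A, C, F = 22*3 = 66 chips; eligible A, C, F
Layer 51-54: 4 each from A, F = 4*2 = 8 chips; eligible A, F

Pot 1: 80 chips, eligible: A, B, C, E, F
Pot 2: 48 chips, eligible: A, B, C, F
Pot 3: 66 chips, eligible: A, C, F
Pot 4: 8 chips, eligible: A, F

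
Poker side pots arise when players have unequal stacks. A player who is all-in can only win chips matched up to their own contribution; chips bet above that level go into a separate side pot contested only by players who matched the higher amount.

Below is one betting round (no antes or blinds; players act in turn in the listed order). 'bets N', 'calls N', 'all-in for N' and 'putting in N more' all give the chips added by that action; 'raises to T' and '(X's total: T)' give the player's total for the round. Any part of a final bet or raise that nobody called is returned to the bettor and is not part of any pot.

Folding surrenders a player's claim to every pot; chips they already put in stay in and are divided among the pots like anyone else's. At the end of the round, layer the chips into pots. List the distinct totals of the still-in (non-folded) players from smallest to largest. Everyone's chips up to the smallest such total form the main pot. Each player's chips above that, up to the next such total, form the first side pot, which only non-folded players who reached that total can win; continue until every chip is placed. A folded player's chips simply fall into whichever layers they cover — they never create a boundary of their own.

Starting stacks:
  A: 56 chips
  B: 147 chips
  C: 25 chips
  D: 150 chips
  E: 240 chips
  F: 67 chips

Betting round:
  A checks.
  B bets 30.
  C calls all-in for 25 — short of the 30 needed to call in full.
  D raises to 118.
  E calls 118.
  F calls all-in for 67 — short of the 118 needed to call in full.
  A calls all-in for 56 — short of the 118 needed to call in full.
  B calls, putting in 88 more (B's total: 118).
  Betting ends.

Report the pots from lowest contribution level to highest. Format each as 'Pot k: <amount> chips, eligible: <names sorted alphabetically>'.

Pot 1: 150 chips, eligible: A, B, C, D, E, F
Pot 2: 155 chips, eligible: A, B, D, E, F
Pot 3: 44 chips, eligible: B, D, E, F
Pot 4: 153 chips, eligible: B, D, E

Derivation:
Contributions: A=56, B=118, C=25, D=118, E=118, F=67
Pot levels (distinct totals of non-folded players): 25, 56, 67, 118
Layer 1-25: 25 each from A, B, C, D, E, F = 25*6 = 150 chips; eligible A, B, C, D, E, F
Layer 26-56: 31 each from A, B, D, E, F = 31*5 = 155 chips; eligible A, B, D, E, F
Layer 57-67: 11 each from B, D, E, F = 11*4 = 44 chips; eligible B, D, E, F
Layer 68-118: 51 each from B, D, E = 51*3 = 153 chips; eligible B, D, E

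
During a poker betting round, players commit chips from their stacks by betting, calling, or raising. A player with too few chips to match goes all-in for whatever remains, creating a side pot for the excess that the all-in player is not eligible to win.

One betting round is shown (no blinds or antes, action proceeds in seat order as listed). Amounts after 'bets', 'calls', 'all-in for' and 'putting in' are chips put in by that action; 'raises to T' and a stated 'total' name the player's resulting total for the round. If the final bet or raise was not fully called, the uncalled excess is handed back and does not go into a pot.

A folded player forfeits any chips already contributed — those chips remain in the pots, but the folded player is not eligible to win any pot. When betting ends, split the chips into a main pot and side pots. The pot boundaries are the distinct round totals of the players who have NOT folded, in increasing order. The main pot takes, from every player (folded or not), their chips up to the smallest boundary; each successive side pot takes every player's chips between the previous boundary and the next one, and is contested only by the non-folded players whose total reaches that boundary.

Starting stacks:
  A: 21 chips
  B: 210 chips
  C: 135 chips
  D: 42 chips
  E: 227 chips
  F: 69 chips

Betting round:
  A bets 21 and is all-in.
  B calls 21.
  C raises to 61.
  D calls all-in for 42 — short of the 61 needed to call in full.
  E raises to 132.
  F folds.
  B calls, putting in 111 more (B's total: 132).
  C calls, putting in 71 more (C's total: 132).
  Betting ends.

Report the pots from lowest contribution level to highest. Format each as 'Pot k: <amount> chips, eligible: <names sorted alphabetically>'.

Contributions: A=21, B=132, C=132, D=42, E=132
Folded: F
Pot levels (distinct totals of non-folded players): 21, 42, 132
Layer 1-21: 21 each from A, B, C, D, E = 21*5 = 105 chips; eligible A, B, C, D, E
Layer 22-42: 21 each from B, C, D, E = 21*4 = 84 chips; eligible B, C, D, E
Layer 43-132: 90 each from B, C, E = 90*3 = 270 chips; eligible B, C, E

Pot 1: 105 chips, eligible: A, B, C, D, E
Pot 2: 84 chips, eligible: B, C, D, E
Pot 3: 270 chips, eligible: B, C, E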